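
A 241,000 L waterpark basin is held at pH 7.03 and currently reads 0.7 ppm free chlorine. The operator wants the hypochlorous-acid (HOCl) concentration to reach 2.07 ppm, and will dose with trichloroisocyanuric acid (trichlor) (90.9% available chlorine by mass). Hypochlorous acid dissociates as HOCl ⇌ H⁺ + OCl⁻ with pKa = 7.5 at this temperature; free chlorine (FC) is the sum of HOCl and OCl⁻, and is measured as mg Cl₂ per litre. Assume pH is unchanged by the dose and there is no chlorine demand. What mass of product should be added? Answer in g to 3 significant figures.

549 g

[OCl⁻]/[HOCl] = 10^(pH − pKa) = 10^(7.03 − 7.5) = 0.3388; fraction as HOCl = 1/(1 + 0.3388) = 0.7469.
Free chlorine required for 2.07 ppm HOCl: 2.07 / 0.7469 = 2.771 ppm.
FC to add: 2.771 − 0.7 = 2.071 mg/L as Cl₂.
Cl₂ equivalent: 2.071 mg/L × 241,000 L = 499.2 g.
Product at 90.9% available Cl: 499.2 / 0.909 = 549.2 g.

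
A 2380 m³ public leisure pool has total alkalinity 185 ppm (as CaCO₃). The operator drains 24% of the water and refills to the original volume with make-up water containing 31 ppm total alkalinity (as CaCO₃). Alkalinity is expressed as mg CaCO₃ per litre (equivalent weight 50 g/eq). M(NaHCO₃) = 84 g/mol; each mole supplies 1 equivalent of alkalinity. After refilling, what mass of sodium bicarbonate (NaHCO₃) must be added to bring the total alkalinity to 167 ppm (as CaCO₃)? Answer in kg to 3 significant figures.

75.8 kg

Volume: 2380 m³ = 2,380,000 L.
After draining 24% and refilling: 185 × 0.76 + 31 × 0.24 = 148.04 ppm.
Deficit to target: 167 − 148.04 = 18.96 mg/L.
As CaCO₃: 18.96 mg/L × 2,380,000 L = 45,120 g; ÷ 50 g/eq ÷ 1 = 902.5 mol NaHCO₃.
Mass: 902.5 × 84 = 75,810 g.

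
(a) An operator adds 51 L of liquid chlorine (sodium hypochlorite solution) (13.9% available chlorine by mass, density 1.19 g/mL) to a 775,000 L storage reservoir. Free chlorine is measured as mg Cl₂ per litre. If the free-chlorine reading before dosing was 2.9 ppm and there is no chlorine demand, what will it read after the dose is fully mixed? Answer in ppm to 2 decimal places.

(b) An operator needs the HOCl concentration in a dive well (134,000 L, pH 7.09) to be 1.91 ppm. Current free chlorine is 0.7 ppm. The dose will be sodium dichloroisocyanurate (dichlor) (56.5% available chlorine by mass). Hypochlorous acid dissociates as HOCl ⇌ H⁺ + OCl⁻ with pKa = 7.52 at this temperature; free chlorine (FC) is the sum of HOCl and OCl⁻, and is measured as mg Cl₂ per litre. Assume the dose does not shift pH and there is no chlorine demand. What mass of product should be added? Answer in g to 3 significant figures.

(a) 13.79 ppm; (b) 455 g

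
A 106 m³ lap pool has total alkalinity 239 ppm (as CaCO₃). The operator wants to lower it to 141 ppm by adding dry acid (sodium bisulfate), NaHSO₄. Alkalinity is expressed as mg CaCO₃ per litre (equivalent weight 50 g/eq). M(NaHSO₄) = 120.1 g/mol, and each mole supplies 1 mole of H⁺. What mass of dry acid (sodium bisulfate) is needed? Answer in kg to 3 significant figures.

Volume: 106 m³ = 106,000 L.
Alkalinity to neutralize: (239 − 141) = 98 mg/L as CaCO₃ × 106,000 L = 10,390 g as CaCO₃.
Equivalents of H⁺ required: 10,390 ÷ 50 g/eq = 207.8 eq = 207.8 mol NaHSO₄.
Mass of NaHSO₄: 207.8 × 120.1 = 24,950 g.

25.0 kg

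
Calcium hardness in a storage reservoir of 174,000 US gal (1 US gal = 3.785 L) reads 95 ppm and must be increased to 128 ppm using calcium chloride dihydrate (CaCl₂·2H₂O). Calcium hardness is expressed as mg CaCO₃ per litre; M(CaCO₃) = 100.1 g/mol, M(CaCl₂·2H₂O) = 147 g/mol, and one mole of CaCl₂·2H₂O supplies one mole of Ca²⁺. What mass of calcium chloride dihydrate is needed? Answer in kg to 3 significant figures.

Volume: 174,000 US gal × 3.785 L/gal = 658,590 L.
Hardness to add: (128 − 95) = 33 mg/L as CaCO₃ × 658,590 L = 21,730 g as CaCO₃.
Moles of Ca²⁺ (1 mol Ca²⁺ ≡ 1 mol CaCO₃): 21,730 / 100.1 g/mol = 217.1 mol.
Mass of CaCl₂·2H₂O: 217.1 × 147 = 31,920 g.

31.9 kg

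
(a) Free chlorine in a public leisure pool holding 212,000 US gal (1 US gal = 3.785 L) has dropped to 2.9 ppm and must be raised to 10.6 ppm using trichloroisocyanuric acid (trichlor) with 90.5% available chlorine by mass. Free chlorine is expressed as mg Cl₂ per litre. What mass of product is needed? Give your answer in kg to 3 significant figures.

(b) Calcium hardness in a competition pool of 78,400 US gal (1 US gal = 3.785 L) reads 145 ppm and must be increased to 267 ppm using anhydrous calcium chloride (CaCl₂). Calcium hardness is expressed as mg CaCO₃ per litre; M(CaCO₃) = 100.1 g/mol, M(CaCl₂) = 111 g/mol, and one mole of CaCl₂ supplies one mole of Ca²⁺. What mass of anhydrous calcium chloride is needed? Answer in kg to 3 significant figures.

(a) Volume: 212,000 US gal × 3.785 L/gal = 802,420 L.
(a) Chlorine deficit: 10.6 − 2.9 = 7.7 ppm = 7.7 mg/L as Cl₂.
(a) Cl₂ equivalent needed: 7.7 mg/L × 802,420 L = 6,179,000 mg = 6179 g.
(a) Product at 90.5% available chlorine: 6179 / 0.905 = 6827 g.

(b) Volume: 78,400 US gal × 3.785 L/gal = 296,744 L.
(b) Hardness to add: (267 − 145) = 122 mg/L as CaCO₃ × 296,744 L = 36,200 g as CaCO₃.
(b) Moles of Ca²⁺ (1 mol Ca²⁺ ≡ 1 mol CaCO₃): 36,200 / 100.1 g/mol = 361.7 mol.
(b) Mass of CaCl₂: 361.7 × 111 = 40,140 g.

(a) 6.83 kg; (b) 40.1 kg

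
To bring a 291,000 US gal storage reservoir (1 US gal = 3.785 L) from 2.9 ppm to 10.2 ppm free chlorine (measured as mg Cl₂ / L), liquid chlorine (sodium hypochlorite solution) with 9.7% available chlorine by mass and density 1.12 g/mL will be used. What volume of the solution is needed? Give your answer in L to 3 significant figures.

74.0 L

Volume: 291,000 US gal × 3.785 L/gal = 1,101,435 L.
Chlorine deficit: 10.2 − 2.9 = 7.3 ppm = 7.3 mg/L as Cl₂.
Cl₂ equivalent needed: 7.3 mg/L × 1,101,435 L = 8,040,000 mg = 8040 g.
Product at 9.7% available chlorine: 8040 / 0.097 = 82,890 g.
Volume at density 1.12 g/mL: 82,890 g ÷ 1.12 g/mL = 74,010 mL.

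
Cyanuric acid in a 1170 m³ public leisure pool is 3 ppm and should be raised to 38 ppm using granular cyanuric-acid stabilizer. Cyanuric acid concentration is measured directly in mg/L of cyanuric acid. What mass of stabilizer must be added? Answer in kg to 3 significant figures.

41.0 kg

Volume: 1170 m³ = 1,170,000 L.
CYA to add: (38 − 3) = 35 mg/L × 1,170,000 L = 40,950 g cyanuric acid.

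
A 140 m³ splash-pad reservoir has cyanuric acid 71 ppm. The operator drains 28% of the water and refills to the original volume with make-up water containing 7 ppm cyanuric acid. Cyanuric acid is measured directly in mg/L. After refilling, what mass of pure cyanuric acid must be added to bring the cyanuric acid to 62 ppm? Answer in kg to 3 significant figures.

Volume: 140 m³ = 140,000 L.
After draining 28% and refilling: 71 × 0.72 + 7 × 0.28 = 53.08 ppm.
Deficit to target: 62 − 53.08 = 8.92 mg/L.
Mass: 8.92 mg/L × 140,000 L = 1249 g cyanuric acid.

1.25 kg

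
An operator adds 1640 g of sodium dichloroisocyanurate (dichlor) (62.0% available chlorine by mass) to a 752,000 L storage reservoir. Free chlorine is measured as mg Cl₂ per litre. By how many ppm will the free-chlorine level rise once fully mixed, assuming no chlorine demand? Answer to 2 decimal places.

Available chlorine delivered: 1640 g × 0.62 = 1017 g as Cl₂.
Concentration rise: 1017 g / 752,000 L = 1.352 mg/L = 1.35 ppm.

1.35 ppm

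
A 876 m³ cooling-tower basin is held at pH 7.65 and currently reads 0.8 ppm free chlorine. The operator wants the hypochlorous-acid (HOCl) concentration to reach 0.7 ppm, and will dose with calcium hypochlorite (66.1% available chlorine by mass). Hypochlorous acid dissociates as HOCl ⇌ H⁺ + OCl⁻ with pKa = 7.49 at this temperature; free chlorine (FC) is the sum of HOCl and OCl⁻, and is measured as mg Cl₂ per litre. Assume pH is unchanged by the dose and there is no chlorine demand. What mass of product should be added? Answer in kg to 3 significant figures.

1.21 kg

Volume: 876 m³ = 876,000 L.
[OCl⁻]/[HOCl] = 10^(pH − pKa) = 10^(7.65 − 7.49) = 1.445; fraction as HOCl = 1/(1 + 1.445) = 0.4089.
Free chlorine required for 0.7 ppm HOCl: 0.7 / 0.4089 = 1.712 ppm.
FC to add: 1.712 − 0.8 = 0.9118 mg/L as Cl₂.
Cl₂ equivalent: 0.9118 mg/L × 876,000 L = 798.7 g.
Product at 66.1% available Cl: 798.7 / 0.661 = 1208 g.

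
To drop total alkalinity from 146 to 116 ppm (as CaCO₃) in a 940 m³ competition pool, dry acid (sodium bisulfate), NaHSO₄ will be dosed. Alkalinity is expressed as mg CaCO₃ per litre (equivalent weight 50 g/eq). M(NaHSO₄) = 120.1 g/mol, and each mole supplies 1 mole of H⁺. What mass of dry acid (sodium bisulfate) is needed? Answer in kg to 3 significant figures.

67.7 kg

Volume: 940 m³ = 940,000 L.
Alkalinity to neutralize: (146 − 116) = 30 mg/L as CaCO₃ × 940,000 L = 28,200 g as CaCO₃.
Equivalents of H⁺ required: 28,200 ÷ 50 g/eq = 564 eq = 564 mol NaHSO₄.
Mass of NaHSO₄: 564 × 120.1 = 67,740 g.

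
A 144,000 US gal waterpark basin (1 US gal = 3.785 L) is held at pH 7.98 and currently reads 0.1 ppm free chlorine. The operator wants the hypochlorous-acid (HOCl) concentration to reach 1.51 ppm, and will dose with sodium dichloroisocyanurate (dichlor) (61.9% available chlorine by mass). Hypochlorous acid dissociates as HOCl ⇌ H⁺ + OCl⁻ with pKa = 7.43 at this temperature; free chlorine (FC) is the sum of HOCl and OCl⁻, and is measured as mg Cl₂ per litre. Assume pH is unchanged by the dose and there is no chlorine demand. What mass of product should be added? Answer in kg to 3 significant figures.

5.96 kg

Volume: 144,000 US gal × 3.785 L/gal = 545,040 L.
[OCl⁻]/[HOCl] = 10^(pH − pKa) = 10^(7.98 − 7.43) = 3.548; fraction as HOCl = 1/(1 + 3.548) = 0.2199.
Free chlorine required for 1.51 ppm HOCl: 1.51 / 0.2199 = 6.868 ppm.
FC to add: 6.868 − 0.1 = 6.768 mg/L as Cl₂.
Cl₂ equivalent: 6.768 mg/L × 545,040 L = 3689 g.
Product at 61.9% available Cl: 3689 / 0.619 = 5959 g.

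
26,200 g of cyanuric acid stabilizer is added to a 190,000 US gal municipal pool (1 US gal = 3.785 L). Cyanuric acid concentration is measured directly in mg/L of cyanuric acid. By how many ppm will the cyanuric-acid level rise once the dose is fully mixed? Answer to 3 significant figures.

Volume: 190,000 US gal × 3.785 L/gal = 719,150 L.
Rise: 26,200 g / 719,150 L × 1000 = 36.43 mg/L.

36.4 ppm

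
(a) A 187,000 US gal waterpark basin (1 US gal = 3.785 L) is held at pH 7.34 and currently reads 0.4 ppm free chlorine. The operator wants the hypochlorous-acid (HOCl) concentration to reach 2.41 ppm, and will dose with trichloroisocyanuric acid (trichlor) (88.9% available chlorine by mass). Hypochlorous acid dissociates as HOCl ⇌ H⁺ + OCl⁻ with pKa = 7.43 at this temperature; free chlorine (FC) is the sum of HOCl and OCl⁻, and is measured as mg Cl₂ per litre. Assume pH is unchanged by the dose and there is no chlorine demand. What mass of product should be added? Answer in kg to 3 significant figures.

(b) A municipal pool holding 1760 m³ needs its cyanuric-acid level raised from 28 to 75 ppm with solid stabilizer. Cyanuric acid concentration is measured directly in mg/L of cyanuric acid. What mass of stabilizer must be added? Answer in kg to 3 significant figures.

(a) 3.16 kg; (b) 82.7 kg

(a) Volume: 187,000 US gal × 3.785 L/gal = 707,795 L.
(a) [OCl⁻]/[HOCl] = 10^(pH − pKa) = 10^(7.34 − 7.43) = 0.8128; fraction as HOCl = 1/(1 + 0.8128) = 0.5516.
(a) Free chlorine required for 2.41 ppm HOCl: 2.41 / 0.5516 = 4.369 ppm.
(a) FC to add: 4.369 − 0.4 = 3.969 mg/L as Cl₂.
(a) Cl₂ equivalent: 3.969 mg/L × 707,795 L = 2809 g.
(a) Product at 88.9% available Cl: 2809 / 0.889 = 3160 g.

(b) Volume: 1760 m³ = 1,760,000 L.
(b) CYA to add: (75 − 28) = 47 mg/L × 1,760,000 L = 82,720 g cyanuric acid.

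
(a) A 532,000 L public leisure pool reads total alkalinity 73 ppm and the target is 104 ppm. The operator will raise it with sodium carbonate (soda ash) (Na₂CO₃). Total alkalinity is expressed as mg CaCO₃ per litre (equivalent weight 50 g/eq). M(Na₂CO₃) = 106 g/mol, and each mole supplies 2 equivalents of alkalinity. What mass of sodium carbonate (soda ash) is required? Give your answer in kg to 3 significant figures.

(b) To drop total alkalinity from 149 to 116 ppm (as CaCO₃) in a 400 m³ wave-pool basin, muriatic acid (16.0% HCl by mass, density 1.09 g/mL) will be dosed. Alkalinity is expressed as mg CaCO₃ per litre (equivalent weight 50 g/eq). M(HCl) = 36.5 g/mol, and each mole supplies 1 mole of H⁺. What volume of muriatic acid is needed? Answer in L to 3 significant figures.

(a) 17.5 kg; (b) 55.3 L

(a) Alkalinity to add: (104 − 73) = 31 mg/L as CaCO₃ × 532,000 L = 16,490 g as CaCO₃.
(a) Equivalents: 16,490 g ÷ 50 g/eq = 329.8 eq.
(a) Each mole of Na₂CO₃ supplies 2 eq, so 329.8 / 2 = 164.9 mol.
(a) Mass: 164.9 mol × 106 g/mol = 17,480 g.

(b) Volume: 400 m³ = 400,000 L.
(b) Alkalinity to neutralize: (149 − 116) = 33 mg/L as CaCO₃ × 400,000 L = 13,200 g as CaCO₃.
(b) Equivalents of H⁺ required: 13,200 ÷ 50 g/eq = 264 eq = 264 mol HCl.
(b) Mass of HCl: 264 × 36.5 = 9636 g.
(b) Mass of 16.0% solution: 9636 / 0.16 = 60,220 g.
(b) Volume: 60,220 g ÷ 1.09 g/mL = 55,250 mL.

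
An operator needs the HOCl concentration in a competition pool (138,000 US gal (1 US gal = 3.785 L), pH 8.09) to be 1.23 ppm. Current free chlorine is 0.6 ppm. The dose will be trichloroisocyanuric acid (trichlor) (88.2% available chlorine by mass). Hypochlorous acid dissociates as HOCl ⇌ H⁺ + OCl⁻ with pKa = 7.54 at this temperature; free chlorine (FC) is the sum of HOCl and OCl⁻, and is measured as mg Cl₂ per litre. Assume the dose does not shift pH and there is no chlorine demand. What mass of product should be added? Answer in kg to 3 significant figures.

2.96 kg

Volume: 138,000 US gal × 3.785 L/gal = 522,330 L.
[OCl⁻]/[HOCl] = 10^(pH − pKa) = 10^(8.09 − 7.54) = 3.548; fraction as HOCl = 1/(1 + 3.548) = 0.2199.
Free chlorine required for 1.23 ppm HOCl: 1.23 / 0.2199 = 5.594 ppm.
FC to add: 5.594 − 0.6 = 4.994 mg/L as Cl₂.
Cl₂ equivalent: 4.994 mg/L × 522,330 L = 2609 g.
Product at 88.2% available Cl: 2609 / 0.882 = 2958 g.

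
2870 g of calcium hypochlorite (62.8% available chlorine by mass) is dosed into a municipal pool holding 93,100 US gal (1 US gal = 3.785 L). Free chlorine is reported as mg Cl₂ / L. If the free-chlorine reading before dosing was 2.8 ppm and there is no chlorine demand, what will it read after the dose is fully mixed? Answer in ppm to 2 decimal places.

7.91 ppm

Volume: 93,100 US gal × 3.785 L/gal = 352,384 L.
Available chlorine delivered: 2870 g × 0.628 = 1802 g as Cl₂.
Concentration rise: 1802 g / 352,384 L = 5.115 mg/L = 5.11 ppm.
Final FC: 2.8 + 5.11 = 7.91 ppm.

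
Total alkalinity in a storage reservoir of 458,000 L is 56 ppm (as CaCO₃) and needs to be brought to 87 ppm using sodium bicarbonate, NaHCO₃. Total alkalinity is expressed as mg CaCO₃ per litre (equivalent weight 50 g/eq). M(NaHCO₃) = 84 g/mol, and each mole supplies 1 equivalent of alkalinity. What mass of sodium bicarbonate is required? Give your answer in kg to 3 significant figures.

Alkalinity to add: (87 − 56) = 31 mg/L as CaCO₃ × 458,000 L = 14,200 g as CaCO₃.
Equivalents: 14,200 g ÷ 50 g/eq = 284 eq.
NaHCO₃ supplies 1 eq per mole → 284 mol.
Mass: 284 mol × 84 g/mol = 23,850 g.

23.9 kg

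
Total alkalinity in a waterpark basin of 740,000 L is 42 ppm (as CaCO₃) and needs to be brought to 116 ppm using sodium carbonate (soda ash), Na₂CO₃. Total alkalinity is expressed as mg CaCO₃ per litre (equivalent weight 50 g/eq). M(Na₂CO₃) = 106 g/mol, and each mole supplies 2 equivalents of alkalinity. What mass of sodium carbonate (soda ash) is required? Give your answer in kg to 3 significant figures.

58.0 kg

Alkalinity to add: (116 − 42) = 74 mg/L as CaCO₃ × 740,000 L = 54,760 g as CaCO₃.
Equivalents: 54,760 g ÷ 50 g/eq = 1095 eq.
Each mole of Na₂CO₃ supplies 2 eq, so 1095 / 2 = 547.6 mol.
Mass: 547.6 mol × 106 g/mol = 58,050 g.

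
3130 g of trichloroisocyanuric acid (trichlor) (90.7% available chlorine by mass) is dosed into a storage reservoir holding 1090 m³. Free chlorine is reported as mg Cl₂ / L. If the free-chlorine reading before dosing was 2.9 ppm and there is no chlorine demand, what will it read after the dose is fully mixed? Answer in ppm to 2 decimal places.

Volume: 1090 m³ = 1,090,000 L.
Available chlorine delivered: 3130 g × 0.907 = 2839 g as Cl₂.
Concentration rise: 2839 g / 1,090,000 L = 2.605 mg/L = 2.60 ppm.
Final FC: 2.9 + 2.60 = 5.50 ppm.

5.50 ppm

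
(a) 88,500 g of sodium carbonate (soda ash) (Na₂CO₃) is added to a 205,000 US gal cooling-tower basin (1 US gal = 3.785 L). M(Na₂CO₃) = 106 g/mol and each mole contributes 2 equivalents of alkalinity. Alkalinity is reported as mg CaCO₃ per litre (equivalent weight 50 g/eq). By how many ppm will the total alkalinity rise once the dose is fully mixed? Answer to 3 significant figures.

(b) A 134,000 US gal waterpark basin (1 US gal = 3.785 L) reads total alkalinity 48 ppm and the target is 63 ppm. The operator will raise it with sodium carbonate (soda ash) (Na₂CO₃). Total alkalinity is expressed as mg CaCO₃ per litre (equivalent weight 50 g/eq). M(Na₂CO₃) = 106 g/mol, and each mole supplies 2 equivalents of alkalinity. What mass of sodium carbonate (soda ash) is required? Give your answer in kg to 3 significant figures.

(a) Volume: 205,000 US gal × 3.785 L/gal = 775,925 L.
(a) Moles of Na₂CO₃: 88,500 g ÷ 106 g/mol = 834.9 mol → 1670 eq of alkalinity.
(a) As CaCO₃: 1670 eq × 50 g/eq = 83,490 g.
(a) Rise: 83,490 g / 775,925 L × 1000 = 107.6 mg/L.

(b) Volume: 134,000 US gal × 3.785 L/gal = 507,190 L.
(b) Alkalinity to add: (63 − 48) = 15 mg/L as CaCO₃ × 507,190 L = 7608 g as CaCO₃.
(b) Equivalents: 7608 g ÷ 50 g/eq = 152.2 eq.
(b) Each mole of Na₂CO₃ supplies 2 eq, so 152.2 / 2 = 76.08 mol.
(b) Mass: 76.08 mol × 106 g/mol = 8064 g.

(a) 108 ppm; (b) 8.06 kg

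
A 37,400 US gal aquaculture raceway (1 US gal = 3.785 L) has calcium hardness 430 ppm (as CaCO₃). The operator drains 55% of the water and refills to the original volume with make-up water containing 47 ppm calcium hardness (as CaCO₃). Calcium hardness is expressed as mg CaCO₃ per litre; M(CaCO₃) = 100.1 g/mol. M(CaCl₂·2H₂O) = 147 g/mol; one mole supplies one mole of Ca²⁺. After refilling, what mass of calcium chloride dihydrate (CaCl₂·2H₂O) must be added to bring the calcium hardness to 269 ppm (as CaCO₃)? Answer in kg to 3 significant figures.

Volume: 37,400 US gal × 3.785 L/gal = 141,559 L.
After draining 55% and refilling: 430 × 0.45 + 47 × 0.55 = 219.35 ppm.
Deficit to target: 269 − 219.35 = 49.65 mg/L.
As CaCO₃: 49.65 mg/L × 141,559 L = 7028 g; ÷ 100.1 = 70.21 mol Ca²⁺.
Mass: 70.21 × 147 = 10,320 g.

10.3 kg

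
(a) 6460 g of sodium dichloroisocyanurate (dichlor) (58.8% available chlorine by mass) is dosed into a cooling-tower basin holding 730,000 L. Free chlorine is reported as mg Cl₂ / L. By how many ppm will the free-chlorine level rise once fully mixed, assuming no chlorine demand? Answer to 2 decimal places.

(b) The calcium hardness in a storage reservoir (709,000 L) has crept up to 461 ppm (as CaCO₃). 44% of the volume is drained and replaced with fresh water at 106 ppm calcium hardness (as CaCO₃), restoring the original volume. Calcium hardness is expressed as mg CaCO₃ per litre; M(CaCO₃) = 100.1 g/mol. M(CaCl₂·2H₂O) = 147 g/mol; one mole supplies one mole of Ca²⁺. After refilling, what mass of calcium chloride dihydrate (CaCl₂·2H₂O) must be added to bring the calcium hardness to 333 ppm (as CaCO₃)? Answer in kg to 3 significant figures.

(a) 5.20 ppm; (b) 29.4 kg

(a) Available chlorine delivered: 6460 g × 0.588 = 3798 g as Cl₂.
(a) Concentration rise: 3798 g / 730,000 L = 5.203 mg/L = 5.20 ppm.

(b) After draining 44% and refilling: 461 × 0.56 + 106 × 0.44 = 304.8 ppm.
(b) Deficit to target: 333 − 304.8 = 28.2 mg/L.
(b) As CaCO₃: 28.2 mg/L × 709,000 L = 19,990 g; ÷ 100.1 = 199.7 mol Ca²⁺.
(b) Mass: 199.7 × 147 = 29,360 g.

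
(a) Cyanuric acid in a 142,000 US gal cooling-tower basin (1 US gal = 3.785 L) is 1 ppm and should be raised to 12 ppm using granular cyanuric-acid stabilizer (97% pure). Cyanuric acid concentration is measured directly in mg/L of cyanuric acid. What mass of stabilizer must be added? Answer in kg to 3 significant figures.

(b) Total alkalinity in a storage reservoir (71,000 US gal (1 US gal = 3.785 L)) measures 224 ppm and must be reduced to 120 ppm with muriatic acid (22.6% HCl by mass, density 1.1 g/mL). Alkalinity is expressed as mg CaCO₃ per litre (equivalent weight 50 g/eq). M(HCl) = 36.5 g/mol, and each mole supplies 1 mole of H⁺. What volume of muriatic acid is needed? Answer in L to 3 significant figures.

(a) Volume: 142,000 US gal × 3.785 L/gal = 537,470 L.
(a) CYA to add: (12 − 1) = 11 mg/L × 537,470 L = 5912 g cyanuric acid.
(a) At 97% purity: 5912 / 0.97 = 6095 g product.

(b) Volume: 71,000 US gal × 3.785 L/gal = 268,735 L.
(b) Alkalinity to neutralize: (224 − 120) = 104 mg/L as CaCO₃ × 268,735 L = 27,950 g as CaCO₃.
(b) Equivalents of H⁺ required: 27,950 ÷ 50 g/eq = 559 eq = 559 mol HCl.
(b) Mass of HCl: 559 × 36.5 = 20,400 g.
(b) Mass of 22.6% solution: 20,400 / 0.226 = 90,280 g.
(b) Volume: 90,280 g ÷ 1.1 g/mL = 82,070 mL.

(a) 6.10 kg; (b) 82.1 L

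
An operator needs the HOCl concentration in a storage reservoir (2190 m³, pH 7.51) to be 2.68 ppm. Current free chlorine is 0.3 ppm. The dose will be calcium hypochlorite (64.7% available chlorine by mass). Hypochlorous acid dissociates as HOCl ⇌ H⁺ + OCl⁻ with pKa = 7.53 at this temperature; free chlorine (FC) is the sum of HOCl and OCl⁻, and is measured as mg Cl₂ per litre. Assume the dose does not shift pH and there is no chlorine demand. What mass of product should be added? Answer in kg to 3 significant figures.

Volume: 2190 m³ = 2,190,000 L.
[OCl⁻]/[HOCl] = 10^(pH − pKa) = 10^(7.51 − 7.53) = 0.955; fraction as HOCl = 1/(1 + 0.955) = 0.5115.
Free chlorine required for 2.68 ppm HOCl: 2.68 / 0.5115 = 5.239 ppm.
FC to add: 5.239 − 0.3 = 4.939 mg/L as Cl₂.
Cl₂ equivalent: 4.939 mg/L × 2,190,000 L = 10,820 g.
Product at 64.7% available Cl: 10,820 / 0.647 = 16,720 g.

16.7 kg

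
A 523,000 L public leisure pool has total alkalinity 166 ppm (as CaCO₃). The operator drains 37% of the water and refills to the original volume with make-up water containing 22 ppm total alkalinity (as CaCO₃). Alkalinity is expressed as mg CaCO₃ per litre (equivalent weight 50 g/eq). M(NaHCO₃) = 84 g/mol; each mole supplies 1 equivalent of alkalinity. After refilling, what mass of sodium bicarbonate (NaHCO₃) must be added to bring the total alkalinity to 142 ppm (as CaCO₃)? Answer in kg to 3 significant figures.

25.7 kg

After draining 37% and refilling: 166 × 0.63 + 22 × 0.37 = 112.72 ppm.
Deficit to target: 142 − 112.72 = 29.28 mg/L.
As CaCO₃: 29.28 mg/L × 523,000 L = 15,310 g; ÷ 50 g/eq ÷ 1 = 306.3 mol NaHCO₃.
Mass: 306.3 × 84 = 25,730 g.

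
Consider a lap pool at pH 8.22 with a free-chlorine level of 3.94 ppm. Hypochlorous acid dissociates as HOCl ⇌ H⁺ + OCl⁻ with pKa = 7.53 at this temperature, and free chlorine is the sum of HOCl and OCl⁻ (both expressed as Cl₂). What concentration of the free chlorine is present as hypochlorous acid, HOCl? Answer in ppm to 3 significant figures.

0.668 ppm

[OCl⁻]/[HOCl] = 10^(pH − pKa) = 10^(8.22 − 7.53) = 10^0.69 = 4.898.
Fraction as HOCl = 1 / (1 + 4.898) = 0.1696.
HOCl = 0.1696 × 3.94 ppm = 0.668 ppm.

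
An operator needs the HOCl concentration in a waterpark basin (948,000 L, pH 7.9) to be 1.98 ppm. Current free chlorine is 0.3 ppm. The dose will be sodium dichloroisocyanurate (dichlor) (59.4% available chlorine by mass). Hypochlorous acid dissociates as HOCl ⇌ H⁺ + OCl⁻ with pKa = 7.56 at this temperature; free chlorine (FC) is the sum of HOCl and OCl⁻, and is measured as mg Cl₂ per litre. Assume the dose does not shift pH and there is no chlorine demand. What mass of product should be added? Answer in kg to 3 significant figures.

[OCl⁻]/[HOCl] = 10^(pH − pKa) = 10^(7.9 − 7.56) = 2.188; fraction as HOCl = 1/(1 + 2.188) = 0.3137.
Free chlorine required for 1.98 ppm HOCl: 1.98 / 0.3137 = 6.312 ppm.
FC to add: 6.312 − 0.3 = 6.012 mg/L as Cl₂.
Cl₂ equivalent: 6.012 mg/L × 948,000 L = 5699 g.
Product at 59.4% available Cl: 5699 / 0.594 = 9595 g.

9.59 kg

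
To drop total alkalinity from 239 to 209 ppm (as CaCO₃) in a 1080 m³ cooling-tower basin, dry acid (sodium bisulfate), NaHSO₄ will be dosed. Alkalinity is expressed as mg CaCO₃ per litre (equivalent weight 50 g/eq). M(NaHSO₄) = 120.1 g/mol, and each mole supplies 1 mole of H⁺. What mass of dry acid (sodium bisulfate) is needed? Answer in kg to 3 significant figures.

77.8 kg

Volume: 1080 m³ = 1,080,000 L.
Alkalinity to neutralize: (239 − 209) = 30 mg/L as CaCO₃ × 1,080,000 L = 32,400 g as CaCO₃.
Equivalents of H⁺ required: 32,400 ÷ 50 g/eq = 648 eq = 648 mol NaHSO₄.
Mass of NaHSO₄: 648 × 120.1 = 77,820 g.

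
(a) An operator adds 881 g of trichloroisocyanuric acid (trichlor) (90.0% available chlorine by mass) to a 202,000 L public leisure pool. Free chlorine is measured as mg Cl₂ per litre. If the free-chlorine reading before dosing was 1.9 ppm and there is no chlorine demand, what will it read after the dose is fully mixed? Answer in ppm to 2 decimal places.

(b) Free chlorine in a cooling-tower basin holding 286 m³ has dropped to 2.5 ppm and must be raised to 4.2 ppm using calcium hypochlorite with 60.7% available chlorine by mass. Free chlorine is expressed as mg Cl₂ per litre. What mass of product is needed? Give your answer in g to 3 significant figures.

(a) 5.83 ppm; (b) 801 g

(a) Available chlorine delivered: 881 g × 0.9 = 792.9 g as Cl₂.
(a) Concentration rise: 792.9 g / 202,000 L = 3.925 mg/L = 3.93 ppm.
(a) Final FC: 1.9 + 3.93 = 5.83 ppm.

(b) Volume: 286 m³ = 286,000 L.
(b) Chlorine deficit: 4.2 − 2.5 = 1.7 ppm = 1.7 mg/L as Cl₂.
(b) Cl₂ equivalent needed: 1.7 mg/L × 286,000 L = 486,200 mg = 486.2 g.
(b) Product at 60.7% available chlorine: 486.2 / 0.607 = 801 g.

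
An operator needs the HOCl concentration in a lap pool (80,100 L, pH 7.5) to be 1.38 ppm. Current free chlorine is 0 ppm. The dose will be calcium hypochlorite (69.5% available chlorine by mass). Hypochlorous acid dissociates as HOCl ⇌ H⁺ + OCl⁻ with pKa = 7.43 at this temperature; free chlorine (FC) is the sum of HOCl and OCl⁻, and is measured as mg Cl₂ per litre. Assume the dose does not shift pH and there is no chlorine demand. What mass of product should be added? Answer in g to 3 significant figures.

[OCl⁻]/[HOCl] = 10^(pH − pKa) = 10^(7.5 − 7.43) = 1.175; fraction as HOCl = 1/(1 + 1.175) = 0.4598.
Free chlorine required for 1.38 ppm HOCl: 1.38 / 0.4598 = 3.001 ppm.
FC to add: 3.001 − 0 = 3.001 mg/L as Cl₂.
Cl₂ equivalent: 3.001 mg/L × 80,100 L = 240.4 g.
Product at 69.5% available Cl: 240.4 / 0.695 = 345.9 g.

346 g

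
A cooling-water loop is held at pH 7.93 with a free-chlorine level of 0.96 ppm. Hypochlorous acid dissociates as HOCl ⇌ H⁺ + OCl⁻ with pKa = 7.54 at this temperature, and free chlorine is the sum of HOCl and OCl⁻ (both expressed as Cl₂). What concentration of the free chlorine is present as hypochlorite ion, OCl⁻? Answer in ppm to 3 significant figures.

[OCl⁻]/[HOCl] = 10^(pH − pKa) = 10^(7.93 − 7.54) = 10^0.39 = 2.455.
Fraction as HOCl = 1 / (1 + 2.455) = 0.2895.
OCl⁻ = (1 − 0.2895) × 0.96 ppm = 0.6821 ppm.

0.682 ppm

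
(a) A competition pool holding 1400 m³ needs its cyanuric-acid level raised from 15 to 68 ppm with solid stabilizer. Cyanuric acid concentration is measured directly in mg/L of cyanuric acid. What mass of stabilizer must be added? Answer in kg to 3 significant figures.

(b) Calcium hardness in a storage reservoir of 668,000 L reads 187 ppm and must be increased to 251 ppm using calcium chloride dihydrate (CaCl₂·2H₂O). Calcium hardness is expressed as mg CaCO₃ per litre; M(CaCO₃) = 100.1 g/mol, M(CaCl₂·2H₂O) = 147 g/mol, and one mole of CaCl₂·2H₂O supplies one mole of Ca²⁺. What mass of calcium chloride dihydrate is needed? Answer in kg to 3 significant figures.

(a) 74.2 kg; (b) 62.8 kg

(a) Volume: 1400 m³ = 1,400,000 L.
(a) CYA to add: (68 − 15) = 53 mg/L × 1,400,000 L = 74,200 g cyanuric acid.

(b) Hardness to add: (251 − 187) = 64 mg/L as CaCO₃ × 668,000 L = 42,750 g as CaCO₃.
(b) Moles of Ca²⁺ (1 mol Ca²⁺ ≡ 1 mol CaCO₃): 42,750 / 100.1 g/mol = 427.1 mol.
(b) Mass of CaCl₂·2H₂O: 427.1 × 147 = 62,780 g.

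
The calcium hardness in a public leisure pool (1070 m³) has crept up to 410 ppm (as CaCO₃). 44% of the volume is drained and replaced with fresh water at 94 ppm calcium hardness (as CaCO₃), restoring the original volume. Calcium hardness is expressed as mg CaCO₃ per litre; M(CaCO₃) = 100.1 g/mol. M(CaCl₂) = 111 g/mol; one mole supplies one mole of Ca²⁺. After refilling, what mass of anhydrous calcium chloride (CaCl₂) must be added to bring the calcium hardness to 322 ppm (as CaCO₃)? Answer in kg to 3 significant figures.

60.6 kg

Volume: 1070 m³ = 1,070,000 L.
After draining 44% and refilling: 410 × 0.56 + 94 × 0.44 = 270.96 ppm.
Deficit to target: 322 − 270.96 = 51.04 mg/L.
As CaCO₃: 51.04 mg/L × 1,070,000 L = 54,610 g; ÷ 100.1 = 545.6 mol Ca²⁺.
Mass: 545.6 × 111 = 60,560 g.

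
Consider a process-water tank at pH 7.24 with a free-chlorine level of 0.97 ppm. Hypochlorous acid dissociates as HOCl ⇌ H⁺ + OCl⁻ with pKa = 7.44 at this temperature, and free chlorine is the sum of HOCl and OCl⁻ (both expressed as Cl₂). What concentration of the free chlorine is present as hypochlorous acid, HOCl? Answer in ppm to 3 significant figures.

0.595 ppm

[OCl⁻]/[HOCl] = 10^(pH − pKa) = 10^(7.24 − 7.44) = 10^-0.20 = 0.631.
Fraction as HOCl = 1 / (1 + 0.631) = 0.6131.
HOCl = 0.6131 × 0.97 ppm = 0.5947 ppm.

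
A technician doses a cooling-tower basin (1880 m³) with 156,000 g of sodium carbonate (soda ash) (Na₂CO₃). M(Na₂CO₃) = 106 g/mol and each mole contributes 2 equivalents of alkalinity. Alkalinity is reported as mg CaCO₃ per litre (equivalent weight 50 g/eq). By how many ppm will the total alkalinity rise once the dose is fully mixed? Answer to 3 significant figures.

Volume: 1880 m³ = 1,880,000 L.
Moles of Na₂CO₃: 156,000 g ÷ 106 g/mol = 1472 mol → 2943 eq of alkalinity.
As CaCO₃: 2943 eq × 50 g/eq = 147,200 g.
Rise: 147,200 g / 1,880,000 L × 1000 = 78.28 mg/L.

78.3 ppm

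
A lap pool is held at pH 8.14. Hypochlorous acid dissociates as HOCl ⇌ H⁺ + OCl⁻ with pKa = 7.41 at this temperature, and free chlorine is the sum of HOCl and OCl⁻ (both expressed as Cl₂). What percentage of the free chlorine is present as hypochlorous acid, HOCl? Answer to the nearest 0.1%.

15.7%

[OCl⁻]/[HOCl] = 10^(pH − pKa) = 10^(8.14 − 7.41) = 10^0.73 = 5.37.
Fraction as HOCl = 1 / (1 + 5.37) = 0.157.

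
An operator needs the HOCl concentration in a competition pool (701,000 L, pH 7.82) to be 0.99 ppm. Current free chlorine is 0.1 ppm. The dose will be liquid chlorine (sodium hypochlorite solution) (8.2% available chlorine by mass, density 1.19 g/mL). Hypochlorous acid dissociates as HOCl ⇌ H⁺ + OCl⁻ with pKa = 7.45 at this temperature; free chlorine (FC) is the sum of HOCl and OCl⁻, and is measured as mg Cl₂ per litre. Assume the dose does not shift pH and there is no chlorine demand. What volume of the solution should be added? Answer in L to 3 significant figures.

23.1 L

[OCl⁻]/[HOCl] = 10^(pH − pKa) = 10^(7.82 − 7.45) = 2.344; fraction as HOCl = 1/(1 + 2.344) = 0.299.
Free chlorine required for 0.99 ppm HOCl: 0.99 / 0.299 = 3.311 ppm.
FC to add: 3.311 − 0.1 = 3.211 mg/L as Cl₂.
Cl₂ equivalent: 3.211 mg/L × 701,000 L = 2251 g.
Product at 8.2% available Cl: 2251 / 0.082 = 27,450 g.
Volume: 27,450 g ÷ 1.19 g/mL = 23,070 mL.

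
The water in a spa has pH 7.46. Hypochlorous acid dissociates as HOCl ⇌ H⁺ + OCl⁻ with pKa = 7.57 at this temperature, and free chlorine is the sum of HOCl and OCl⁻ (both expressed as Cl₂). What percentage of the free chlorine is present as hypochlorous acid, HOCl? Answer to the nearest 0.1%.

[OCl⁻]/[HOCl] = 10^(pH − pKa) = 10^(7.46 − 7.57) = 10^-0.11 = 0.7762.
Fraction as HOCl = 1 / (1 + 0.7762) = 0.563.

56.3%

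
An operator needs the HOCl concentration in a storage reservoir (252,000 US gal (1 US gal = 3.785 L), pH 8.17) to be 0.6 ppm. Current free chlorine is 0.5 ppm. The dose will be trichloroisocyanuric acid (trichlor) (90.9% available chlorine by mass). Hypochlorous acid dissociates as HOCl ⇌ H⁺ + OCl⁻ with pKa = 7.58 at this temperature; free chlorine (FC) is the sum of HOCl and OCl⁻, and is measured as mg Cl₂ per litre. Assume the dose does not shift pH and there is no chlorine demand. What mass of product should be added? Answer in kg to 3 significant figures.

2.55 kg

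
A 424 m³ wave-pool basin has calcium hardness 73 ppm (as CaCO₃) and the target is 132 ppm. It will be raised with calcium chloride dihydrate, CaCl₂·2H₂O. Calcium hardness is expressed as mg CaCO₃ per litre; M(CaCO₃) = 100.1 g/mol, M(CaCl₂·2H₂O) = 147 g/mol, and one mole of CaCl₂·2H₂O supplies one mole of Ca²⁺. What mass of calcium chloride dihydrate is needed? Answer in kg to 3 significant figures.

Volume: 424 m³ = 424,000 L.
Hardness to add: (132 − 73) = 59 mg/L as CaCO₃ × 424,000 L = 25,020 g as CaCO₃.
Moles of Ca²⁺ (1 mol Ca²⁺ ≡ 1 mol CaCO₃): 25,020 / 100.1 g/mol = 249.9 mol.
Mass of CaCl₂·2H₂O: 249.9 × 147 = 36,740 g.

36.7 kg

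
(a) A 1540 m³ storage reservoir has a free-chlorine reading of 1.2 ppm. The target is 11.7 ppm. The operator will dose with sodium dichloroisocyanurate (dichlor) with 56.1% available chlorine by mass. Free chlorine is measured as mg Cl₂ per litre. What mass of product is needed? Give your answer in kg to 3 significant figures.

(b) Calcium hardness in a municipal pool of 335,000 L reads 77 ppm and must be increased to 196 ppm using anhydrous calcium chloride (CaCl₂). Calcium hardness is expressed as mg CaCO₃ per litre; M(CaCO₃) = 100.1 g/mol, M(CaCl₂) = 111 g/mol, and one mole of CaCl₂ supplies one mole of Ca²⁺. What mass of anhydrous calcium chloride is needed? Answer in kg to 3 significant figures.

(a) Volume: 1540 m³ = 1,540,000 L.
(a) Chlorine deficit: 11.7 − 1.2 = 10.5 ppm = 10.5 mg/L as Cl₂.
(a) Cl₂ equivalent needed: 10.5 mg/L × 1,540,000 L = 16,170,000 mg = 16,170 g.
(a) Product at 56.1% available chlorine: 16,170 / 0.561 = 28,820 g.

(b) Hardness to add: (196 − 77) = 119 mg/L as CaCO₃ × 335,000 L = 39,860 g as CaCO₃.
(b) Moles of Ca²⁺ (1 mol Ca²⁺ ≡ 1 mol CaCO₃): 39,860 / 100.1 g/mol = 398.3 mol.
(b) Mass of CaCl₂: 398.3 × 111 = 44,210 g.

(a) 28.8 kg; (b) 44.2 kg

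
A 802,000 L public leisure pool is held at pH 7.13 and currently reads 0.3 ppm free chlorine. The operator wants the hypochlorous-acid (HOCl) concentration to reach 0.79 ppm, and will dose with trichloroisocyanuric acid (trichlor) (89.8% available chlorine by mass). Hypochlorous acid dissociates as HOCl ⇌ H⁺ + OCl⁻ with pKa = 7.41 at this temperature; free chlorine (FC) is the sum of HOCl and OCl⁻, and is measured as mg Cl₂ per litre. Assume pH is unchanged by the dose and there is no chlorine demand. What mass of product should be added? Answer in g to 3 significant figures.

[OCl⁻]/[HOCl] = 10^(pH − pKa) = 10^(7.13 − 7.41) = 0.5248; fraction as HOCl = 1/(1 + 0.5248) = 0.6558.
Free chlorine required for 0.79 ppm HOCl: 0.79 / 0.6558 = 1.205 ppm.
FC to add: 1.205 − 0.3 = 0.9046 mg/L as Cl₂.
Cl₂ equivalent: 0.9046 mg/L × 802,000 L = 725.5 g.
Product at 89.8% available Cl: 725.5 / 0.898 = 807.9 g.

808 g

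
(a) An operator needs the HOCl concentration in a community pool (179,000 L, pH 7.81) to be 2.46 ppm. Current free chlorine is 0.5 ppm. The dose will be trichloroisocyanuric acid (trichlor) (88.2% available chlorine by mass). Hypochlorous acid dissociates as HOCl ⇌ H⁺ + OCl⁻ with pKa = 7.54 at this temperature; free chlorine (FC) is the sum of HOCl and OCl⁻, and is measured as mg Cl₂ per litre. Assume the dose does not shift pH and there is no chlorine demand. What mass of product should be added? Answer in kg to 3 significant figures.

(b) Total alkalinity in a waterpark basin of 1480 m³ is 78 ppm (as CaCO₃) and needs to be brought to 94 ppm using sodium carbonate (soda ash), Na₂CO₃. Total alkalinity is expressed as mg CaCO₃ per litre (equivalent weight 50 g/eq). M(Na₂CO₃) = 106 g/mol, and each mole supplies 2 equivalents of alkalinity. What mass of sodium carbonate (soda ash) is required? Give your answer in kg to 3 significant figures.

(a) 1.33 kg; (b) 25.1 kg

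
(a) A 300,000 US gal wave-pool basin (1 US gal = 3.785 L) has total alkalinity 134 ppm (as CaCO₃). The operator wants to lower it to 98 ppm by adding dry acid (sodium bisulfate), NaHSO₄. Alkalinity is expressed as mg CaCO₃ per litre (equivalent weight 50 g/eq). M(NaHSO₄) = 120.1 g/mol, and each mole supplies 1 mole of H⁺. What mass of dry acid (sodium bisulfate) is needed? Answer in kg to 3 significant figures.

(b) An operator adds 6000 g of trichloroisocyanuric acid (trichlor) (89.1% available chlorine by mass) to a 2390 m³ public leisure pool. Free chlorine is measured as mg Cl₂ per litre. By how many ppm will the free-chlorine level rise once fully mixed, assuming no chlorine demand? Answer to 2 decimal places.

(a) Volume: 300,000 US gal × 3.785 L/gal = 1,135,500 L.
(a) Alkalinity to neutralize: (134 − 98) = 36 mg/L as CaCO₃ × 1,135,500 L = 40,880 g as CaCO₃.
(a) Equivalents of H⁺ required: 40,880 ÷ 50 g/eq = 817.6 eq = 817.6 mol NaHSO₄.
(a) Mass of NaHSO₄: 817.6 × 120.1 = 98,190 g.

(b) Volume: 2390 m³ = 2,390,000 L.
(b) Available chlorine delivered: 6000 g × 0.891 = 5346 g as Cl₂.
(b) Concentration rise: 5346 g / 2,390,000 L = 2.237 mg/L = 2.24 ppm.

(a) 98.2 kg; (b) 2.24 ppm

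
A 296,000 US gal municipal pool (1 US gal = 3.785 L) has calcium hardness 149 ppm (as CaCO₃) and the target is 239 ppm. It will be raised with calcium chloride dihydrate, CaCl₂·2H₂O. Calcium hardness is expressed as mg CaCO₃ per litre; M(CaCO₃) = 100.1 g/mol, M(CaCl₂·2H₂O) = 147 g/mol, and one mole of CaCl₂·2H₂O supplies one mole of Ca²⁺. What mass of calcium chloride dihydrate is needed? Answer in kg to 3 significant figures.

Volume: 296,000 US gal × 3.785 L/gal = 1,120,360 L.
Hardness to add: (239 − 149) = 90 mg/L as CaCO₃ × 1,120,360 L = 100,800 g as CaCO₃.
Moles of Ca²⁺ (1 mol Ca²⁺ ≡ 1 mol CaCO₃): 100,800 / 100.1 g/mol = 1007 mol.
Mass of CaCl₂·2H₂O: 1007 × 147 = 148,100 g.

148 kg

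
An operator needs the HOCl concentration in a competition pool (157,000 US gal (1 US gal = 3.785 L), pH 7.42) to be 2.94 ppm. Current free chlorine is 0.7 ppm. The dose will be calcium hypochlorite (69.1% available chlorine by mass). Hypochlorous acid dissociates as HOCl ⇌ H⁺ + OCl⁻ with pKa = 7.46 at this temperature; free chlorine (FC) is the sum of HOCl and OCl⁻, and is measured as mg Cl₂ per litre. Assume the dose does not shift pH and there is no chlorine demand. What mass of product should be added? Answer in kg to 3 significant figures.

Volume: 157,000 US gal × 3.785 L/gal = 594,245 L.
[OCl⁻]/[HOCl] = 10^(pH − pKa) = 10^(7.42 − 7.46) = 0.912; fraction as HOCl = 1/(1 + 0.912) = 0.523.
Free chlorine required for 2.94 ppm HOCl: 2.94 / 0.523 = 5.621 ppm.
FC to add: 5.621 − 0.7 = 4.921 mg/L as Cl₂.
Cl₂ equivalent: 4.921 mg/L × 594,245 L = 2924 g.
Product at 69.1% available Cl: 2924 / 0.691 = 4232 g.

4.23 kg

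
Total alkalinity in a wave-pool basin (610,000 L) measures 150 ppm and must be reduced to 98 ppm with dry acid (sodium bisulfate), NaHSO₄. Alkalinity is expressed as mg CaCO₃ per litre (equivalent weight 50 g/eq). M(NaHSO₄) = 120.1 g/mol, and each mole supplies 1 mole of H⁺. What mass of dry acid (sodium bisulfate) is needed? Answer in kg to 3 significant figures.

76.2 kg

Alkalinity to neutralize: (150 − 98) = 52 mg/L as CaCO₃ × 610,000 L = 31,720 g as CaCO₃.
Equivalents of H⁺ required: 31,720 ÷ 50 g/eq = 634.4 eq = 634.4 mol NaHSO₄.
Mass of NaHSO₄: 634.4 × 120.1 = 76,190 g.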